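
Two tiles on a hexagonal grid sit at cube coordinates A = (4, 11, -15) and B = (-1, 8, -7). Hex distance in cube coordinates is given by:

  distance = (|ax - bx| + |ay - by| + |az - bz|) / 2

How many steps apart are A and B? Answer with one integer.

Answer: 8

Derivation:
|ax - bx| = |4 - (-1)| = 5
|ay - by| = |11 - 8| = 3
|az - bz| = |-15 - (-7)| = 8
distance = (5 + 3 + 8) / 2 = 16 / 2 = 8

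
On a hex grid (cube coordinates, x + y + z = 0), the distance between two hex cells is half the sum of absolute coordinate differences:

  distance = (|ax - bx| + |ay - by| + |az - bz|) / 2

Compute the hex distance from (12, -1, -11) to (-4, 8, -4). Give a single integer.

|ax - bx| = |12 - (-4)| = 16
|ay - by| = |-1 - 8| = 9
|az - bz| = |-11 - (-4)| = 7
distance = (16 + 9 + 7) / 2 = 32 / 2 = 16

Answer: 16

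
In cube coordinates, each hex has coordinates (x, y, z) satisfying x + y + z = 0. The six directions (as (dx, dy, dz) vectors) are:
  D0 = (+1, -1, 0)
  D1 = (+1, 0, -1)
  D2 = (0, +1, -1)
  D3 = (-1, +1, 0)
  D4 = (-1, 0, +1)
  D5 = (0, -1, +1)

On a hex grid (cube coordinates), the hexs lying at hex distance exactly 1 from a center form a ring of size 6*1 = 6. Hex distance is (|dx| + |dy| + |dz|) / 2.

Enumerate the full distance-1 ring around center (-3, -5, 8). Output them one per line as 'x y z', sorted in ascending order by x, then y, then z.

Answer: -4 -5 9
-4 -4 8
-3 -6 9
-3 -4 7
-2 -6 8
-2 -5 7

Derivation:
Walk ring at distance 1 from (-3, -5, 8):
Start at center + D4*1 = (-4, -5, 9)
  hex 0: (-4, -5, 9)
  hex 1: (-3, -6, 9)
  hex 2: (-2, -6, 8)
  hex 3: (-2, -5, 7)
  hex 4: (-3, -4, 7)
  hex 5: (-4, -4, 8)
Sorted: 6 hexes.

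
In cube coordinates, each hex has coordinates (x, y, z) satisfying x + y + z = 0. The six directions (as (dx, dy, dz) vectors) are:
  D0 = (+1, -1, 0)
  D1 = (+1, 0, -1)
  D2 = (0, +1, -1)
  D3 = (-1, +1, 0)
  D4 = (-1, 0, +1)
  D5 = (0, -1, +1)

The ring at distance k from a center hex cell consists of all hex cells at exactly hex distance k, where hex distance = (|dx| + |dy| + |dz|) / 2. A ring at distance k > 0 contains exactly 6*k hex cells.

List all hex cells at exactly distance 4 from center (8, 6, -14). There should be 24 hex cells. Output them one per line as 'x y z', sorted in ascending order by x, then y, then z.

Walk ring at distance 4 from (8, 6, -14):
Start at center + D4*4 = (4, 6, -10)
  hex 0: (4, 6, -10)
  hex 1: (5, 5, -10)
  hex 2: (6, 4, -10)
  hex 3: (7, 3, -10)
  hex 4: (8, 2, -10)
  hex 5: (9, 2, -11)
  hex 6: (10, 2, -12)
  hex 7: (11, 2, -13)
  hex 8: (12, 2, -14)
  hex 9: (12, 3, -15)
  hex 10: (12, 4, -16)
  hex 11: (12, 5, -17)
  hex 12: (12, 6, -18)
  hex 13: (11, 7, -18)
  hex 14: (10, 8, -18)
  hex 15: (9, 9, -18)
  hex 16: (8, 10, -18)
  hex 17: (7, 10, -17)
  hex 18: (6, 10, -16)
  hex 19: (5, 10, -15)
  hex 20: (4, 10, -14)
  hex 21: (4, 9, -13)
  hex 22: (4, 8, -12)
  hex 23: (4, 7, -11)
Sorted: 24 hexes.

Answer: 4 6 -10
4 7 -11
4 8 -12
4 9 -13
4 10 -14
5 5 -10
5 10 -15
6 4 -10
6 10 -16
7 3 -10
7 10 -17
8 2 -10
8 10 -18
9 2 -11
9 9 -18
10 2 -12
10 8 -18
11 2 -13
11 7 -18
12 2 -14
12 3 -15
12 4 -16
12 5 -17
12 6 -18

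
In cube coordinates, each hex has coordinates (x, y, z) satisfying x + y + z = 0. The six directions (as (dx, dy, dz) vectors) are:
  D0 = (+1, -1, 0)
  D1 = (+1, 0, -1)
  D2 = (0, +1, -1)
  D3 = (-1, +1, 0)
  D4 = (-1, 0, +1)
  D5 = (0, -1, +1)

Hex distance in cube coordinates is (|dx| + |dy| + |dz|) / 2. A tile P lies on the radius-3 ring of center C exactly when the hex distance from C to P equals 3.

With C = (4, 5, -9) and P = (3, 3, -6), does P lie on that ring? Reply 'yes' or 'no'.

|px - cx| = |3 - 4| = 1
|py - cy| = |3 - 5| = 2
|pz - cz| = |-6 - (-9)| = 3
distance = (1+2+3)/2 = 6/2 = 3
radius = 3; distance == radius -> yes

Answer: yes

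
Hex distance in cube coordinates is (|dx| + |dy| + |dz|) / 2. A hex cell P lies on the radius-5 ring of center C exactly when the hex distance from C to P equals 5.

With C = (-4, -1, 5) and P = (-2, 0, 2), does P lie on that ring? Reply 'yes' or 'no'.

|px - cx| = |-2 - (-4)| = 2
|py - cy| = |0 - (-1)| = 1
|pz - cz| = |2 - 5| = 3
distance = (2+1+3)/2 = 6/2 = 3
radius = 5; distance != radius -> no

Answer: no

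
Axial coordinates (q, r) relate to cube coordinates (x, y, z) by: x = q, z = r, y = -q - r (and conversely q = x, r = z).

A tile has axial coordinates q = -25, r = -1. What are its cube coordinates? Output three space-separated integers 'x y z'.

Answer: -25 26 -1

Derivation:
x = q = -25
z = r = -1
y = -x - z = -(-25) - (-1) = 26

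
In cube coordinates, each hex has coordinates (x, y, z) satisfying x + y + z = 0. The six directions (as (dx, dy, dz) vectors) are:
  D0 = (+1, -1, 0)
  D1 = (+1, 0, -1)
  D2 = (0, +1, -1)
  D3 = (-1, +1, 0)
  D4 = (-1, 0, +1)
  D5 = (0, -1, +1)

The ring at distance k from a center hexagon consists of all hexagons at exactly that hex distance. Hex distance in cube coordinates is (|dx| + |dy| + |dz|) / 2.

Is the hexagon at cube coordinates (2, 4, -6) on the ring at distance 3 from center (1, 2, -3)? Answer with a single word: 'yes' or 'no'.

Answer: yes

Derivation:
|px - cx| = |2 - 1| = 1
|py - cy| = |4 - 2| = 2
|pz - cz| = |-6 - (-3)| = 3
distance = (1+2+3)/2 = 6/2 = 3
radius = 3; distance == radius -> yes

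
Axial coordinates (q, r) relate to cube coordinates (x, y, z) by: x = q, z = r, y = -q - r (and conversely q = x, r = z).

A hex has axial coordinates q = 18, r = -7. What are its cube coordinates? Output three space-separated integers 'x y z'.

Answer: 18 -11 -7

Derivation:
x = q = 18
z = r = -7
y = -x - z = -(18) - (-7) = -11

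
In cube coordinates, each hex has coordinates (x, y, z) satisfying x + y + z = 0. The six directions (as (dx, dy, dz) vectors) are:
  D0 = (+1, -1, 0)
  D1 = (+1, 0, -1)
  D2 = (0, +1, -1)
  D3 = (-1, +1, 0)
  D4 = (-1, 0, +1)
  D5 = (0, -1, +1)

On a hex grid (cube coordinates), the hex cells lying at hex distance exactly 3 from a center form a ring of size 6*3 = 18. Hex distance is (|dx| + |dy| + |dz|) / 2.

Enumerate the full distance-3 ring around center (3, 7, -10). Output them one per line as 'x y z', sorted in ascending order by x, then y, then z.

Answer: 0 7 -7
0 8 -8
0 9 -9
0 10 -10
1 6 -7
1 10 -11
2 5 -7
2 10 -12
3 4 -7
3 10 -13
4 4 -8
4 9 -13
5 4 -9
5 8 -13
6 4 -10
6 5 -11
6 6 -12
6 7 -13

Derivation:
Walk ring at distance 3 from (3, 7, -10):
Start at center + D4*3 = (0, 7, -7)
  hex 0: (0, 7, -7)
  hex 1: (1, 6, -7)
  hex 2: (2, 5, -7)
  hex 3: (3, 4, -7)
  hex 4: (4, 4, -8)
  hex 5: (5, 4, -9)
  hex 6: (6, 4, -10)
  hex 7: (6, 5, -11)
  hex 8: (6, 6, -12)
  hex 9: (6, 7, -13)
  hex 10: (5, 8, -13)
  hex 11: (4, 9, -13)
  hex 12: (3, 10, -13)
  hex 13: (2, 10, -12)
  hex 14: (1, 10, -11)
  hex 15: (0, 10, -10)
  hex 16: (0, 9, -9)
  hex 17: (0, 8, -8)
Sorted: 18 hexes.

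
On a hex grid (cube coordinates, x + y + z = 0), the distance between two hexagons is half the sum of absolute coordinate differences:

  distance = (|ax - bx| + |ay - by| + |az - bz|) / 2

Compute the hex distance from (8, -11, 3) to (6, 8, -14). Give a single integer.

Answer: 19

Derivation:
|ax - bx| = |8 - 6| = 2
|ay - by| = |-11 - 8| = 19
|az - bz| = |3 - (-14)| = 17
distance = (2 + 19 + 17) / 2 = 38 / 2 = 19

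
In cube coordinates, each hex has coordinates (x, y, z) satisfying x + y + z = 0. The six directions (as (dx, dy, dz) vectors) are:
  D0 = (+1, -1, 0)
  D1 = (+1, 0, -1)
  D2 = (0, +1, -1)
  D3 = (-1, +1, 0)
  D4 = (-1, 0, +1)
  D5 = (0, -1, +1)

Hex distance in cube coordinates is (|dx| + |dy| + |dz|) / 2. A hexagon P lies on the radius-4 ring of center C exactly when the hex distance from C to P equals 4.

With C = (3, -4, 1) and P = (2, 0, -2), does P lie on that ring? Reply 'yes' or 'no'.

Answer: yes

Derivation:
|px - cx| = |2 - 3| = 1
|py - cy| = |0 - (-4)| = 4
|pz - cz| = |-2 - 1| = 3
distance = (1+4+3)/2 = 8/2 = 4
radius = 4; distance == radius -> yes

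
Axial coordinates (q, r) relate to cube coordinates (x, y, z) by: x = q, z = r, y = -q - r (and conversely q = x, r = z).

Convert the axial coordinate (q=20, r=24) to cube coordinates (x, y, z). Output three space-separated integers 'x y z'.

x = q = 20
z = r = 24
y = -x - z = -(20) - (24) = -44

Answer: 20 -44 24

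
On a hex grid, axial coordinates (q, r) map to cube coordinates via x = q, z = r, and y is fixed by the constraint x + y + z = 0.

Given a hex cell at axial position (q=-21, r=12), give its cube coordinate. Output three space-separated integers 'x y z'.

x = q = -21
z = r = 12
y = -x - z = -(-21) - (12) = 9

Answer: -21 9 12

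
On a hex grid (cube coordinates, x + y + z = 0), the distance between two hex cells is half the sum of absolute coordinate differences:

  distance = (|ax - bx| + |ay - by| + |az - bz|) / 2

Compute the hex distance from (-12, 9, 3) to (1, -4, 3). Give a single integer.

|ax - bx| = |-12 - 1| = 13
|ay - by| = |9 - (-4)| = 13
|az - bz| = |3 - 3| = 0
distance = (13 + 13 + 0) / 2 = 26 / 2 = 13

Answer: 13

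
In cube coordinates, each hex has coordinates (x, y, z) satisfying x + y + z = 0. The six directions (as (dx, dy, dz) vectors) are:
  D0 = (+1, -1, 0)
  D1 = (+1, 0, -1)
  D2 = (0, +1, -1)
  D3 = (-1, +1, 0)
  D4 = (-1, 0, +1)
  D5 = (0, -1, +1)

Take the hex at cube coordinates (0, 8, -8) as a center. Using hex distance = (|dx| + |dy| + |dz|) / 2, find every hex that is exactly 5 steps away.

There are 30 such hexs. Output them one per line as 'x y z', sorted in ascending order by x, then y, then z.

Walk ring at distance 5 from (0, 8, -8):
Start at center + D4*5 = (-5, 8, -3)
  hex 0: (-5, 8, -3)
  hex 1: (-4, 7, -3)
  hex 2: (-3, 6, -3)
  hex 3: (-2, 5, -3)
  hex 4: (-1, 4, -3)
  hex 5: (0, 3, -3)
  hex 6: (1, 3, -4)
  hex 7: (2, 3, -5)
  hex 8: (3, 3, -6)
  hex 9: (4, 3, -7)
  hex 10: (5, 3, -8)
  hex 11: (5, 4, -9)
  hex 12: (5, 5, -10)
  hex 13: (5, 6, -11)
  hex 14: (5, 7, -12)
  hex 15: (5, 8, -13)
  hex 16: (4, 9, -13)
  hex 17: (3, 10, -13)
  hex 18: (2, 11, -13)
  hex 19: (1, 12, -13)
  hex 20: (0, 13, -13)
  hex 21: (-1, 13, -12)
  hex 22: (-2, 13, -11)
  hex 23: (-3, 13, -10)
  hex 24: (-4, 13, -9)
  hex 25: (-5, 13, -8)
  hex 26: (-5, 12, -7)
  hex 27: (-5, 11, -6)
  hex 28: (-5, 10, -5)
  hex 29: (-5, 9, -4)
Sorted: 30 hexes.

Answer: -5 8 -3
-5 9 -4
-5 10 -5
-5 11 -6
-5 12 -7
-5 13 -8
-4 7 -3
-4 13 -9
-3 6 -3
-3 13 -10
-2 5 -3
-2 13 -11
-1 4 -3
-1 13 -12
0 3 -3
0 13 -13
1 3 -4
1 12 -13
2 3 -5
2 11 -13
3 3 -6
3 10 -13
4 3 -7
4 9 -13
5 3 -8
5 4 -9
5 5 -10
5 6 -11
5 7 -12
5 8 -13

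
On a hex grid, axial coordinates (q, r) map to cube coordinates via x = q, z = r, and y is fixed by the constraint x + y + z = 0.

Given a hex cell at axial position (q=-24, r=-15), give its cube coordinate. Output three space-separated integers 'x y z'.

x = q = -24
z = r = -15
y = -x - z = -(-24) - (-15) = 39

Answer: -24 39 -15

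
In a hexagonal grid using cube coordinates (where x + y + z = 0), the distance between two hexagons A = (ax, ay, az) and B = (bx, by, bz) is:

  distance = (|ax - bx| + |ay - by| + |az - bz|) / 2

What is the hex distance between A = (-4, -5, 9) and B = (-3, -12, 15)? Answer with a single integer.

|ax - bx| = |-4 - (-3)| = 1
|ay - by| = |-5 - (-12)| = 7
|az - bz| = |9 - 15| = 6
distance = (1 + 7 + 6) / 2 = 14 / 2 = 7

Answer: 7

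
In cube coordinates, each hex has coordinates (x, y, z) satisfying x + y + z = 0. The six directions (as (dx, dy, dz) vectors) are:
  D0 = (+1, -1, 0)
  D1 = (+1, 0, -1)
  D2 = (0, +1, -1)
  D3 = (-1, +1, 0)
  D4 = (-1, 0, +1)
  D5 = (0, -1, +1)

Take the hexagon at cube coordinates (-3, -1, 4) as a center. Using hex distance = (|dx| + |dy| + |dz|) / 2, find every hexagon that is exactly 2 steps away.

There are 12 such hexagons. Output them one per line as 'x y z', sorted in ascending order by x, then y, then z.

Walk ring at distance 2 from (-3, -1, 4):
Start at center + D4*2 = (-5, -1, 6)
  hex 0: (-5, -1, 6)
  hex 1: (-4, -2, 6)
  hex 2: (-3, -3, 6)
  hex 3: (-2, -3, 5)
  hex 4: (-1, -3, 4)
  hex 5: (-1, -2, 3)
  hex 6: (-1, -1, 2)
  hex 7: (-2, 0, 2)
  hex 8: (-3, 1, 2)
  hex 9: (-4, 1, 3)
  hex 10: (-5, 1, 4)
  hex 11: (-5, 0, 5)
Sorted: 12 hexes.

Answer: -5 -1 6
-5 0 5
-5 1 4
-4 -2 6
-4 1 3
-3 -3 6
-3 1 2
-2 -3 5
-2 0 2
-1 -3 4
-1 -2 3
-1 -1 2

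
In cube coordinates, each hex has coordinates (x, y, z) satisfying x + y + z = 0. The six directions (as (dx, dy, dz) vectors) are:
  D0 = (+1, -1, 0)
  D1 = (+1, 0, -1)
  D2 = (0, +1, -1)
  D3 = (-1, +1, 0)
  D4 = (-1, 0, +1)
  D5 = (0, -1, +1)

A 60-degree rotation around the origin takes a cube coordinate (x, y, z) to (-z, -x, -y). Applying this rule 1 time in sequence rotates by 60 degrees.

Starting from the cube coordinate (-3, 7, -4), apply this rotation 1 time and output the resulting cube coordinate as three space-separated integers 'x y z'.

Answer: 4 3 -7

Derivation:
Start: (-3, 7, -4)
Step 1: (-3, 7, -4) -> (-(-4), -(-3), -(7)) = (4, 3, -7)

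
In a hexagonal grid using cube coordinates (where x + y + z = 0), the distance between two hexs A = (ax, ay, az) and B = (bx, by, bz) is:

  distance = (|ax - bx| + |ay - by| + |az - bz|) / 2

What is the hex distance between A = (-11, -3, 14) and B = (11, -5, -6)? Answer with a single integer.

|ax - bx| = |-11 - 11| = 22
|ay - by| = |-3 - (-5)| = 2
|az - bz| = |14 - (-6)| = 20
distance = (22 + 2 + 20) / 2 = 44 / 2 = 22

Answer: 22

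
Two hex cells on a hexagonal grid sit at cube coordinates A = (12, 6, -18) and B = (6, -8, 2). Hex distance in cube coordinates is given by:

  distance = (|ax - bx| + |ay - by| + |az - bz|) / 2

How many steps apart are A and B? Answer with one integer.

|ax - bx| = |12 - 6| = 6
|ay - by| = |6 - (-8)| = 14
|az - bz| = |-18 - 2| = 20
distance = (6 + 14 + 20) / 2 = 40 / 2 = 20

Answer: 20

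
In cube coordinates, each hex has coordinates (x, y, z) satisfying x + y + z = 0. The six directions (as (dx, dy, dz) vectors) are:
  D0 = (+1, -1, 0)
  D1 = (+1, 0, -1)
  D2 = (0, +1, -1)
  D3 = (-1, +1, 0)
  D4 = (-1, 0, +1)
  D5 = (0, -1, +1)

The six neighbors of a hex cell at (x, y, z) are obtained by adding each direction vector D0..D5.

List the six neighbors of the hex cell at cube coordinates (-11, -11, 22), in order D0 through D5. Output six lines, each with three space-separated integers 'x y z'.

Answer: -10 -12 22
-10 -11 21
-11 -10 21
-12 -10 22
-12 -11 23
-11 -12 23

Derivation:
Center: (-11, -11, 22). Add each direction:
  D0: (-11, -11, 22) + (1, -1, 0) = (-10, -12, 22)
  D1: (-11, -11, 22) + (1, 0, -1) = (-10, -11, 21)
  D2: (-11, -11, 22) + (0, 1, -1) = (-11, -10, 21)
  D3: (-11, -11, 22) + (-1, 1, 0) = (-12, -10, 22)
  D4: (-11, -11, 22) + (-1, 0, 1) = (-12, -11, 23)
  D5: (-11, -11, 22) + (0, -1, 1) = (-11, -12, 23)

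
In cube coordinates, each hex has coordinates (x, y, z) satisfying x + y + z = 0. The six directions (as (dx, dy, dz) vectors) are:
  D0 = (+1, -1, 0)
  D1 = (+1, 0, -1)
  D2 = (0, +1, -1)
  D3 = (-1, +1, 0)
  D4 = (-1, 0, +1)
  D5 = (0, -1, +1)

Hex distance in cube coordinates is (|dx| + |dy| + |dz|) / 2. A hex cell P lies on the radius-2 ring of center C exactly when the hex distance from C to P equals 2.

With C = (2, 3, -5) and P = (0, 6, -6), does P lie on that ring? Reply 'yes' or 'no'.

Answer: no

Derivation:
|px - cx| = |0 - 2| = 2
|py - cy| = |6 - 3| = 3
|pz - cz| = |-6 - (-5)| = 1
distance = (2+3+1)/2 = 6/2 = 3
radius = 2; distance != radius -> no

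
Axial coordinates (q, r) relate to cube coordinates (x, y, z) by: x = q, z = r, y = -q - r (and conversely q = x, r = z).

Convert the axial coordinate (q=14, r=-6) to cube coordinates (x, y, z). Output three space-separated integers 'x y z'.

x = q = 14
z = r = -6
y = -x - z = -(14) - (-6) = -8

Answer: 14 -8 -6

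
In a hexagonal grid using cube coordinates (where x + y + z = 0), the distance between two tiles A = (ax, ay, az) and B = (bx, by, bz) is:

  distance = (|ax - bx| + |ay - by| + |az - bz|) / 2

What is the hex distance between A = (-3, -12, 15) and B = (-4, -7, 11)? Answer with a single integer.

|ax - bx| = |-3 - (-4)| = 1
|ay - by| = |-12 - (-7)| = 5
|az - bz| = |15 - 11| = 4
distance = (1 + 5 + 4) / 2 = 10 / 2 = 5

Answer: 5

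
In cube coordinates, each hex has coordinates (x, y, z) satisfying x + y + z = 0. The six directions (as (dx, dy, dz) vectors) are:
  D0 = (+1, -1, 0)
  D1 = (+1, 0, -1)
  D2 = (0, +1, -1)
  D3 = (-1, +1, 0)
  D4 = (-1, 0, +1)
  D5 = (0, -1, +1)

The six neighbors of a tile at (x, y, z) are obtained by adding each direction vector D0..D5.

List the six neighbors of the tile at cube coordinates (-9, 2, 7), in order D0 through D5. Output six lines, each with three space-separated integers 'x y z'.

Answer: -8 1 7
-8 2 6
-9 3 6
-10 3 7
-10 2 8
-9 1 8

Derivation:
Center: (-9, 2, 7). Add each direction:
  D0: (-9, 2, 7) + (1, -1, 0) = (-8, 1, 7)
  D1: (-9, 2, 7) + (1, 0, -1) = (-8, 2, 6)
  D2: (-9, 2, 7) + (0, 1, -1) = (-9, 3, 6)
  D3: (-9, 2, 7) + (-1, 1, 0) = (-10, 3, 7)
  D4: (-9, 2, 7) + (-1, 0, 1) = (-10, 2, 8)
  D5: (-9, 2, 7) + (0, -1, 1) = (-9, 1, 8)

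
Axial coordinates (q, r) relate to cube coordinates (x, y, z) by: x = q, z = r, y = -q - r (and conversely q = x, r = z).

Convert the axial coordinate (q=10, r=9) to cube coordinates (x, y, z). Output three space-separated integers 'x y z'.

x = q = 10
z = r = 9
y = -x - z = -(10) - (9) = -19

Answer: 10 -19 9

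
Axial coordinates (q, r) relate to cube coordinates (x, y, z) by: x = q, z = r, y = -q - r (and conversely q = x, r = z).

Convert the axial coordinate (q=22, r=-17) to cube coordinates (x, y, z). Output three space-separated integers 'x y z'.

Answer: 22 -5 -17

Derivation:
x = q = 22
z = r = -17
y = -x - z = -(22) - (-17) = -5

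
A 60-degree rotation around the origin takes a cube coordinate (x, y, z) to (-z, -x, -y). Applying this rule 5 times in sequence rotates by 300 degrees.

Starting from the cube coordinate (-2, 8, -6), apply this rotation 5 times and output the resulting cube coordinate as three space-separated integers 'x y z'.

Answer: -8 6 2

Derivation:
Start: (-2, 8, -6)
Step 1: (-2, 8, -6) -> (-(-6), -(-2), -(8)) = (6, 2, -8)
Step 2: (6, 2, -8) -> (-(-8), -(6), -(2)) = (8, -6, -2)
Step 3: (8, -6, -2) -> (-(-2), -(8), -(-6)) = (2, -8, 6)
Step 4: (2, -8, 6) -> (-(6), -(2), -(-8)) = (-6, -2, 8)
Step 5: (-6, -2, 8) -> (-(8), -(-6), -(-2)) = (-8, 6, 2)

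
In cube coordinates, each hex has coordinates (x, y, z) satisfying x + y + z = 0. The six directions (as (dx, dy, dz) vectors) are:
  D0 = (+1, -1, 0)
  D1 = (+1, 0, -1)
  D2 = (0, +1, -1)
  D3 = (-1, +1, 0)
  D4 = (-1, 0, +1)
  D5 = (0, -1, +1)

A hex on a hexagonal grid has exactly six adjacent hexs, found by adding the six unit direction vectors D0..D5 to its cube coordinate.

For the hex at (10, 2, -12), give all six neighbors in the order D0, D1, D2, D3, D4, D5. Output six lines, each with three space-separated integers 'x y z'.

Answer: 11 1 -12
11 2 -13
10 3 -13
9 3 -12
9 2 -11
10 1 -11

Derivation:
Center: (10, 2, -12). Add each direction:
  D0: (10, 2, -12) + (1, -1, 0) = (11, 1, -12)
  D1: (10, 2, -12) + (1, 0, -1) = (11, 2, -13)
  D2: (10, 2, -12) + (0, 1, -1) = (10, 3, -13)
  D3: (10, 2, -12) + (-1, 1, 0) = (9, 3, -12)
  D4: (10, 2, -12) + (-1, 0, 1) = (9, 2, -11)
  D5: (10, 2, -12) + (0, -1, 1) = (10, 1, -11)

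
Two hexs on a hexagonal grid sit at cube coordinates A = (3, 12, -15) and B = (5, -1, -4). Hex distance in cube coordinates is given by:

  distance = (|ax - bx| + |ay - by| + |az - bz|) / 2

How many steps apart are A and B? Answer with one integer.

|ax - bx| = |3 - 5| = 2
|ay - by| = |12 - (-1)| = 13
|az - bz| = |-15 - (-4)| = 11
distance = (2 + 13 + 11) / 2 = 26 / 2 = 13

Answer: 13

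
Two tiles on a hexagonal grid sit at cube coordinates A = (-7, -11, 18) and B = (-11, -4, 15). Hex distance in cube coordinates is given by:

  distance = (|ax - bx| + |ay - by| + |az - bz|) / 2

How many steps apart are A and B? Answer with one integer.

Answer: 7

Derivation:
|ax - bx| = |-7 - (-11)| = 4
|ay - by| = |-11 - (-4)| = 7
|az - bz| = |18 - 15| = 3
distance = (4 + 7 + 3) / 2 = 14 / 2 = 7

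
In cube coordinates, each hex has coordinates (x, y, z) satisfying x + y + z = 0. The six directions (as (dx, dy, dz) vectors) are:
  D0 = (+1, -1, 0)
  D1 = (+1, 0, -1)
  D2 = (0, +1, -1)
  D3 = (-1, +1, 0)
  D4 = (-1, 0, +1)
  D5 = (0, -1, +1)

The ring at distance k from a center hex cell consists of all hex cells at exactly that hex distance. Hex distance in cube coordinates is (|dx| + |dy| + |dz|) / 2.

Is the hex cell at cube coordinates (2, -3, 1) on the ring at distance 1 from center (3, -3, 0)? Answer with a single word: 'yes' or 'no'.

|px - cx| = |2 - 3| = 1
|py - cy| = |-3 - (-3)| = 0
|pz - cz| = |1 - 0| = 1
distance = (1+0+1)/2 = 2/2 = 1
radius = 1; distance == radius -> yes

Answer: yes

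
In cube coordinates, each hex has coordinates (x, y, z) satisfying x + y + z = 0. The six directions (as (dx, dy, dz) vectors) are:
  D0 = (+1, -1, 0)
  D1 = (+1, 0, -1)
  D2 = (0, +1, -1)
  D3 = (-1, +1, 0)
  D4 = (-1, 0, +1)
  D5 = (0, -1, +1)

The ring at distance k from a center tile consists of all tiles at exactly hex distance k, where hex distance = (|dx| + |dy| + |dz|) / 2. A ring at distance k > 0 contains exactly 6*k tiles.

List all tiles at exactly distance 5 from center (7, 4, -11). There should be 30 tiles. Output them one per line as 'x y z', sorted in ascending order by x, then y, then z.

Walk ring at distance 5 from (7, 4, -11):
Start at center + D4*5 = (2, 4, -6)
  hex 0: (2, 4, -6)
  hex 1: (3, 3, -6)
  hex 2: (4, 2, -6)
  hex 3: (5, 1, -6)
  hex 4: (6, 0, -6)
  hex 5: (7, -1, -6)
  hex 6: (8, -1, -7)
  hex 7: (9, -1, -8)
  hex 8: (10, -1, -9)
  hex 9: (11, -1, -10)
  hex 10: (12, -1, -11)
  hex 11: (12, 0, -12)
  hex 12: (12, 1, -13)
  hex 13: (12, 2, -14)
  hex 14: (12, 3, -15)
  hex 15: (12, 4, -16)
  hex 16: (11, 5, -16)
  hex 17: (10, 6, -16)
  hex 18: (9, 7, -16)
  hex 19: (8, 8, -16)
  hex 20: (7, 9, -16)
  hex 21: (6, 9, -15)
  hex 22: (5, 9, -14)
  hex 23: (4, 9, -13)
  hex 24: (3, 9, -12)
  hex 25: (2, 9, -11)
  hex 26: (2, 8, -10)
  hex 27: (2, 7, -9)
  hex 28: (2, 6, -8)
  hex 29: (2, 5, -7)
Sorted: 30 hexes.

Answer: 2 4 -6
2 5 -7
2 6 -8
2 7 -9
2 8 -10
2 9 -11
3 3 -6
3 9 -12
4 2 -6
4 9 -13
5 1 -6
5 9 -14
6 0 -6
6 9 -15
7 -1 -6
7 9 -16
8 -1 -7
8 8 -16
9 -1 -8
9 7 -16
10 -1 -9
10 6 -16
11 -1 -10
11 5 -16
12 -1 -11
12 0 -12
12 1 -13
12 2 -14
12 3 -15
12 4 -16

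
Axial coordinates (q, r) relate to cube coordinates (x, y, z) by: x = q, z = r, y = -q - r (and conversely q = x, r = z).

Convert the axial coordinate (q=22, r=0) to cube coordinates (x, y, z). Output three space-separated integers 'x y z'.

x = q = 22
z = r = 0
y = -x - z = -(22) - (0) = -22

Answer: 22 -22 0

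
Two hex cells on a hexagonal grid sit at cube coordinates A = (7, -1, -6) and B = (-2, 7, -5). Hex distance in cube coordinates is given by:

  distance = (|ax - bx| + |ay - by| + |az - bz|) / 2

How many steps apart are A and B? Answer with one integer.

|ax - bx| = |7 - (-2)| = 9
|ay - by| = |-1 - 7| = 8
|az - bz| = |-6 - (-5)| = 1
distance = (9 + 8 + 1) / 2 = 18 / 2 = 9

Answer: 9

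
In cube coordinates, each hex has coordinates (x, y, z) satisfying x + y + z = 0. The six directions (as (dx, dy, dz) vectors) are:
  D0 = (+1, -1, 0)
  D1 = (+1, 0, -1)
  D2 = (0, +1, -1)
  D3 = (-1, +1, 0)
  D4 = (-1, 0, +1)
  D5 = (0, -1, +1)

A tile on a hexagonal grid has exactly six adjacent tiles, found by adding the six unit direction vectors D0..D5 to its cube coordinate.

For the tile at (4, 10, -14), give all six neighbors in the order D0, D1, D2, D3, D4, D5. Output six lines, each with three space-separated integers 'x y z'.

Center: (4, 10, -14). Add each direction:
  D0: (4, 10, -14) + (1, -1, 0) = (5, 9, -14)
  D1: (4, 10, -14) + (1, 0, -1) = (5, 10, -15)
  D2: (4, 10, -14) + (0, 1, -1) = (4, 11, -15)
  D3: (4, 10, -14) + (-1, 1, 0) = (3, 11, -14)
  D4: (4, 10, -14) + (-1, 0, 1) = (3, 10, -13)
  D5: (4, 10, -14) + (0, -1, 1) = (4, 9, -13)

Answer: 5 9 -14
5 10 -15
4 11 -15
3 11 -14
3 10 -13
4 9 -13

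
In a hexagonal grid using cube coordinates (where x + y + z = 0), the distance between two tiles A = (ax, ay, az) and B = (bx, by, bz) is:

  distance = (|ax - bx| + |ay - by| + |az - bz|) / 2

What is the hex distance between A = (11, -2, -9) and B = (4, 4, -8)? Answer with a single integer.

Answer: 7

Derivation:
|ax - bx| = |11 - 4| = 7
|ay - by| = |-2 - 4| = 6
|az - bz| = |-9 - (-8)| = 1
distance = (7 + 6 + 1) / 2 = 14 / 2 = 7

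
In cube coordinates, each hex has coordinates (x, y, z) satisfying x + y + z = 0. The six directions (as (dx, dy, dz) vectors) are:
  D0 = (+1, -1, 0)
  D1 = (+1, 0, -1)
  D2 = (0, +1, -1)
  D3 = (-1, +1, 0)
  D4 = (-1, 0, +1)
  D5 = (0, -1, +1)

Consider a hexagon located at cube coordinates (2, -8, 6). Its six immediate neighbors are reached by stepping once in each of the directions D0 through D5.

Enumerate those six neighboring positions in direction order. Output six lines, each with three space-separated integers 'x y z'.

Answer: 3 -9 6
3 -8 5
2 -7 5
1 -7 6
1 -8 7
2 -9 7

Derivation:
Center: (2, -8, 6). Add each direction:
  D0: (2, -8, 6) + (1, -1, 0) = (3, -9, 6)
  D1: (2, -8, 6) + (1, 0, -1) = (3, -8, 5)
  D2: (2, -8, 6) + (0, 1, -1) = (2, -7, 5)
  D3: (2, -8, 6) + (-1, 1, 0) = (1, -7, 6)
  D4: (2, -8, 6) + (-1, 0, 1) = (1, -8, 7)
  D5: (2, -8, 6) + (0, -1, 1) = (2, -9, 7)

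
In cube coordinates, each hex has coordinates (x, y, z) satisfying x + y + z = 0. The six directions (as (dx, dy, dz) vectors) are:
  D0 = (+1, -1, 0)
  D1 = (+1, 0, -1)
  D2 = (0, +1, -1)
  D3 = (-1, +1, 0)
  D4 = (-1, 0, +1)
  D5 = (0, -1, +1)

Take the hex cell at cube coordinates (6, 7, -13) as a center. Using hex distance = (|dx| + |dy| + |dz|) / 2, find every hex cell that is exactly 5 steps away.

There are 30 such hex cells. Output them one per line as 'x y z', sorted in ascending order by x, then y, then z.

Answer: 1 7 -8
1 8 -9
1 9 -10
1 10 -11
1 11 -12
1 12 -13
2 6 -8
2 12 -14
3 5 -8
3 12 -15
4 4 -8
4 12 -16
5 3 -8
5 12 -17
6 2 -8
6 12 -18
7 2 -9
7 11 -18
8 2 -10
8 10 -18
9 2 -11
9 9 -18
10 2 -12
10 8 -18
11 2 -13
11 3 -14
11 4 -15
11 5 -16
11 6 -17
11 7 -18

Derivation:
Walk ring at distance 5 from (6, 7, -13):
Start at center + D4*5 = (1, 7, -8)
  hex 0: (1, 7, -8)
  hex 1: (2, 6, -8)
  hex 2: (3, 5, -8)
  hex 3: (4, 4, -8)
  hex 4: (5, 3, -8)
  hex 5: (6, 2, -8)
  hex 6: (7, 2, -9)
  hex 7: (8, 2, -10)
  hex 8: (9, 2, -11)
  hex 9: (10, 2, -12)
  hex 10: (11, 2, -13)
  hex 11: (11, 3, -14)
  hex 12: (11, 4, -15)
  hex 13: (11, 5, -16)
  hex 14: (11, 6, -17)
  hex 15: (11, 7, -18)
  hex 16: (10, 8, -18)
  hex 17: (9, 9, -18)
  hex 18: (8, 10, -18)
  hex 19: (7, 11, -18)
  hex 20: (6, 12, -18)
  hex 21: (5, 12, -17)
  hex 22: (4, 12, -16)
  hex 23: (3, 12, -15)
  hex 24: (2, 12, -14)
  hex 25: (1, 12, -13)
  hex 26: (1, 11, -12)
  hex 27: (1, 10, -11)
  hex 28: (1, 9, -10)
  hex 29: (1, 8, -9)
Sorted: 30 hexes.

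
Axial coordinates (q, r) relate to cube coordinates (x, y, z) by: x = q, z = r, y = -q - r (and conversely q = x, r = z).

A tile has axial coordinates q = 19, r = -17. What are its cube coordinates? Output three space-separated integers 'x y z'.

Answer: 19 -2 -17

Derivation:
x = q = 19
z = r = -17
y = -x - z = -(19) - (-17) = -2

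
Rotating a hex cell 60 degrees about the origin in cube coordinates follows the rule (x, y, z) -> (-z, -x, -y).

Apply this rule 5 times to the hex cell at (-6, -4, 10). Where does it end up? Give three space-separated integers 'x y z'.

Answer: 4 -10 6

Derivation:
Start: (-6, -4, 10)
Step 1: (-6, -4, 10) -> (-(10), -(-6), -(-4)) = (-10, 6, 4)
Step 2: (-10, 6, 4) -> (-(4), -(-10), -(6)) = (-4, 10, -6)
Step 3: (-4, 10, -6) -> (-(-6), -(-4), -(10)) = (6, 4, -10)
Step 4: (6, 4, -10) -> (-(-10), -(6), -(4)) = (10, -6, -4)
Step 5: (10, -6, -4) -> (-(-4), -(10), -(-6)) = (4, -10, 6)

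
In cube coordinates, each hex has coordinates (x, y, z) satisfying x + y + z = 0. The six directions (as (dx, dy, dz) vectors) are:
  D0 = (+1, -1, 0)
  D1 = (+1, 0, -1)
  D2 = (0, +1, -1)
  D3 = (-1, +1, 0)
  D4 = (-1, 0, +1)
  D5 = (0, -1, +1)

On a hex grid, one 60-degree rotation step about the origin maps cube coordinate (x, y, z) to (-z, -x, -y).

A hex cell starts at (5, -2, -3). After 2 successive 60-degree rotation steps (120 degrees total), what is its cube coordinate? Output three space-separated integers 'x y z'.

Start: (5, -2, -3)
Step 1: (5, -2, -3) -> (-(-3), -(5), -(-2)) = (3, -5, 2)
Step 2: (3, -5, 2) -> (-(2), -(3), -(-5)) = (-2, -3, 5)

Answer: -2 -3 5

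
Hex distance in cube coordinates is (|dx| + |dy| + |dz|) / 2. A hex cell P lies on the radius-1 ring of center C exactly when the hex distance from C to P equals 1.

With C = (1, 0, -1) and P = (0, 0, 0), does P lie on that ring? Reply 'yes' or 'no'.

|px - cx| = |0 - 1| = 1
|py - cy| = |0 - 0| = 0
|pz - cz| = |0 - (-1)| = 1
distance = (1+0+1)/2 = 2/2 = 1
radius = 1; distance == radius -> yes

Answer: yes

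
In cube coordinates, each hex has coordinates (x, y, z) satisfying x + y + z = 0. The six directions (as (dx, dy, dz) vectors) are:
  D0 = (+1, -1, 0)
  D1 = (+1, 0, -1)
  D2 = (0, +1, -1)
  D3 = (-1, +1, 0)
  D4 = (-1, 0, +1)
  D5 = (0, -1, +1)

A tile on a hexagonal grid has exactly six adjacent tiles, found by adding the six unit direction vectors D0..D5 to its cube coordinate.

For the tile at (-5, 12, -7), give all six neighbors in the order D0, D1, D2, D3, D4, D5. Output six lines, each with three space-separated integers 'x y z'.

Answer: -4 11 -7
-4 12 -8
-5 13 -8
-6 13 -7
-6 12 -6
-5 11 -6

Derivation:
Center: (-5, 12, -7). Add each direction:
  D0: (-5, 12, -7) + (1, -1, 0) = (-4, 11, -7)
  D1: (-5, 12, -7) + (1, 0, -1) = (-4, 12, -8)
  D2: (-5, 12, -7) + (0, 1, -1) = (-5, 13, -8)
  D3: (-5, 12, -7) + (-1, 1, 0) = (-6, 13, -7)
  D4: (-5, 12, -7) + (-1, 0, 1) = (-6, 12, -6)
  D5: (-5, 12, -7) + (0, -1, 1) = (-5, 11, -6)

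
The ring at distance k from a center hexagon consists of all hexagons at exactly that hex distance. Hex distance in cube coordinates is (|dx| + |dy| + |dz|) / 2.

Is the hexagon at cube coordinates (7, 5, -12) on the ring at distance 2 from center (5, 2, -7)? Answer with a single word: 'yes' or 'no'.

|px - cx| = |7 - 5| = 2
|py - cy| = |5 - 2| = 3
|pz - cz| = |-12 - (-7)| = 5
distance = (2+3+5)/2 = 10/2 = 5
radius = 2; distance != radius -> no

Answer: no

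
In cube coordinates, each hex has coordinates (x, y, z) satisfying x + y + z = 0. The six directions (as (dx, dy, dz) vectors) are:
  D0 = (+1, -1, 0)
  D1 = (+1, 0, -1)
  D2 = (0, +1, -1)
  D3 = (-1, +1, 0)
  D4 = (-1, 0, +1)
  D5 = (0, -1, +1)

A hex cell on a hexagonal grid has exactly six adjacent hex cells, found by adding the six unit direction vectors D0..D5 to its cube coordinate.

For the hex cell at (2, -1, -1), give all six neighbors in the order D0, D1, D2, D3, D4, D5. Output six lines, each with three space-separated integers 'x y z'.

Answer: 3 -2 -1
3 -1 -2
2 0 -2
1 0 -1
1 -1 0
2 -2 0

Derivation:
Center: (2, -1, -1). Add each direction:
  D0: (2, -1, -1) + (1, -1, 0) = (3, -2, -1)
  D1: (2, -1, -1) + (1, 0, -1) = (3, -1, -2)
  D2: (2, -1, -1) + (0, 1, -1) = (2, 0, -2)
  D3: (2, -1, -1) + (-1, 1, 0) = (1, 0, -1)
  D4: (2, -1, -1) + (-1, 0, 1) = (1, -1, 0)
  D5: (2, -1, -1) + (0, -1, 1) = (2, -2, 0)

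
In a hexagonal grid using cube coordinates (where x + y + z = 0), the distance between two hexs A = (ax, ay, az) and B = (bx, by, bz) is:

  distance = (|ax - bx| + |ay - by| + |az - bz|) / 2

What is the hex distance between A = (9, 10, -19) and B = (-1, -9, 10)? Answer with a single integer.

|ax - bx| = |9 - (-1)| = 10
|ay - by| = |10 - (-9)| = 19
|az - bz| = |-19 - 10| = 29
distance = (10 + 19 + 29) / 2 = 58 / 2 = 29

Answer: 29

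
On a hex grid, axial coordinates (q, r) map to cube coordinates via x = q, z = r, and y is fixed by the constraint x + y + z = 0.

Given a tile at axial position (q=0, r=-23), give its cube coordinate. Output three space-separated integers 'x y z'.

Answer: 0 23 -23

Derivation:
x = q = 0
z = r = -23
y = -x - z = -(0) - (-23) = 23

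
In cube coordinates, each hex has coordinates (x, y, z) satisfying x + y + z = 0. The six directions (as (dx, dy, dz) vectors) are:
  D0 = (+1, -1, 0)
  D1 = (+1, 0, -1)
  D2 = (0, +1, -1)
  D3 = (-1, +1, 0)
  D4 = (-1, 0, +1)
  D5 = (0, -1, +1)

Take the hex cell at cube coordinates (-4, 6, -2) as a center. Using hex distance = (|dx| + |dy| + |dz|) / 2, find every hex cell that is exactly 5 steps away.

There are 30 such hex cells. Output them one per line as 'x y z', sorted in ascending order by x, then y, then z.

Answer: -9 6 3
-9 7 2
-9 8 1
-9 9 0
-9 10 -1
-9 11 -2
-8 5 3
-8 11 -3
-7 4 3
-7 11 -4
-6 3 3
-6 11 -5
-5 2 3
-5 11 -6
-4 1 3
-4 11 -7
-3 1 2
-3 10 -7
-2 1 1
-2 9 -7
-1 1 0
-1 8 -7
0 1 -1
0 7 -7
1 1 -2
1 2 -3
1 3 -4
1 4 -5
1 5 -6
1 6 -7

Derivation:
Walk ring at distance 5 from (-4, 6, -2):
Start at center + D4*5 = (-9, 6, 3)
  hex 0: (-9, 6, 3)
  hex 1: (-8, 5, 3)
  hex 2: (-7, 4, 3)
  hex 3: (-6, 3, 3)
  hex 4: (-5, 2, 3)
  hex 5: (-4, 1, 3)
  hex 6: (-3, 1, 2)
  hex 7: (-2, 1, 1)
  hex 8: (-1, 1, 0)
  hex 9: (0, 1, -1)
  hex 10: (1, 1, -2)
  hex 11: (1, 2, -3)
  hex 12: (1, 3, -4)
  hex 13: (1, 4, -5)
  hex 14: (1, 5, -6)
  hex 15: (1, 6, -7)
  hex 16: (0, 7, -7)
  hex 17: (-1, 8, -7)
  hex 18: (-2, 9, -7)
  hex 19: (-3, 10, -7)
  hex 20: (-4, 11, -7)
  hex 21: (-5, 11, -6)
  hex 22: (-6, 11, -5)
  hex 23: (-7, 11, -4)
  hex 24: (-8, 11, -3)
  hex 25: (-9, 11, -2)
  hex 26: (-9, 10, -1)
  hex 27: (-9, 9, 0)
  hex 28: (-9, 8, 1)
  hex 29: (-9, 7, 2)
Sorted: 30 hexes.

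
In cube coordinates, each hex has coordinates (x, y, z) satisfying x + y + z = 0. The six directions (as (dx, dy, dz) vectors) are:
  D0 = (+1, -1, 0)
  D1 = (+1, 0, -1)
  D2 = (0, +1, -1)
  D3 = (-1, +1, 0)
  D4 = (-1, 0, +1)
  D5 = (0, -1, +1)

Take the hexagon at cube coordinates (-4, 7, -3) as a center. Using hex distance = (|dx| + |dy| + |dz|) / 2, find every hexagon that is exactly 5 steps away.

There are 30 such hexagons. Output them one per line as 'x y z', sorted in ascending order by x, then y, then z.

Answer: -9 7 2
-9 8 1
-9 9 0
-9 10 -1
-9 11 -2
-9 12 -3
-8 6 2
-8 12 -4
-7 5 2
-7 12 -5
-6 4 2
-6 12 -6
-5 3 2
-5 12 -7
-4 2 2
-4 12 -8
-3 2 1
-3 11 -8
-2 2 0
-2 10 -8
-1 2 -1
-1 9 -8
0 2 -2
0 8 -8
1 2 -3
1 3 -4
1 4 -5
1 5 -6
1 6 -7
1 7 -8

Derivation:
Walk ring at distance 5 from (-4, 7, -3):
Start at center + D4*5 = (-9, 7, 2)
  hex 0: (-9, 7, 2)
  hex 1: (-8, 6, 2)
  hex 2: (-7, 5, 2)
  hex 3: (-6, 4, 2)
  hex 4: (-5, 3, 2)
  hex 5: (-4, 2, 2)
  hex 6: (-3, 2, 1)
  hex 7: (-2, 2, 0)
  hex 8: (-1, 2, -1)
  hex 9: (0, 2, -2)
  hex 10: (1, 2, -3)
  hex 11: (1, 3, -4)
  hex 12: (1, 4, -5)
  hex 13: (1, 5, -6)
  hex 14: (1, 6, -7)
  hex 15: (1, 7, -8)
  hex 16: (0, 8, -8)
  hex 17: (-1, 9, -8)
  hex 18: (-2, 10, -8)
  hex 19: (-3, 11, -8)
  hex 20: (-4, 12, -8)
  hex 21: (-5, 12, -7)
  hex 22: (-6, 12, -6)
  hex 23: (-7, 12, -5)
  hex 24: (-8, 12, -4)
  hex 25: (-9, 12, -3)
  hex 26: (-9, 11, -2)
  hex 27: (-9, 10, -1)
  hex 28: (-9, 9, 0)
  hex 29: (-9, 8, 1)
Sorted: 30 hexes.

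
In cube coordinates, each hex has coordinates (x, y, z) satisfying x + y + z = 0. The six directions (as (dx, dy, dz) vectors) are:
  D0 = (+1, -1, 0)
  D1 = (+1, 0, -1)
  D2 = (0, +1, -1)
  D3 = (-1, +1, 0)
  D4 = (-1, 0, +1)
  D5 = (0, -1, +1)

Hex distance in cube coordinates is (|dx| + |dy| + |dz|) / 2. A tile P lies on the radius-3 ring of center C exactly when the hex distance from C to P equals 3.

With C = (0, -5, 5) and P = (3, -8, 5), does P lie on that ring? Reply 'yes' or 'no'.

Answer: yes

Derivation:
|px - cx| = |3 - 0| = 3
|py - cy| = |-8 - (-5)| = 3
|pz - cz| = |5 - 5| = 0
distance = (3+3+0)/2 = 6/2 = 3
radius = 3; distance == radius -> yes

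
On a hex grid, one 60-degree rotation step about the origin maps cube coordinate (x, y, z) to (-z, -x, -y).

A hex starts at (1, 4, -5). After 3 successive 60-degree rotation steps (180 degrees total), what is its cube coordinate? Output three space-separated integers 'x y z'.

Answer: -1 -4 5

Derivation:
Start: (1, 4, -5)
Step 1: (1, 4, -5) -> (-(-5), -(1), -(4)) = (5, -1, -4)
Step 2: (5, -1, -4) -> (-(-4), -(5), -(-1)) = (4, -5, 1)
Step 3: (4, -5, 1) -> (-(1), -(4), -(-5)) = (-1, -4, 5)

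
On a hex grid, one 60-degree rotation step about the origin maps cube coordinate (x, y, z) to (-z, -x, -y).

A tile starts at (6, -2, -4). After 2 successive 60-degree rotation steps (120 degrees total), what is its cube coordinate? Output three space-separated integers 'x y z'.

Start: (6, -2, -4)
Step 1: (6, -2, -4) -> (-(-4), -(6), -(-2)) = (4, -6, 2)
Step 2: (4, -6, 2) -> (-(2), -(4), -(-6)) = (-2, -4, 6)

Answer: -2 -4 6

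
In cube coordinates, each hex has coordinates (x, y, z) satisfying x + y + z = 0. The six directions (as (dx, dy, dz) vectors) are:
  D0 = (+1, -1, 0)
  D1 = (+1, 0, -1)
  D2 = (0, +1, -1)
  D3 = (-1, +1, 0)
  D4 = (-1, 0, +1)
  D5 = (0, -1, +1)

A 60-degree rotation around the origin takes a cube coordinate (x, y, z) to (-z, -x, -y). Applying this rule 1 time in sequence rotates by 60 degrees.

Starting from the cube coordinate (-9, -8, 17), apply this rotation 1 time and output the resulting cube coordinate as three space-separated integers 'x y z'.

Start: (-9, -8, 17)
Step 1: (-9, -8, 17) -> (-(17), -(-9), -(-8)) = (-17, 9, 8)

Answer: -17 9 8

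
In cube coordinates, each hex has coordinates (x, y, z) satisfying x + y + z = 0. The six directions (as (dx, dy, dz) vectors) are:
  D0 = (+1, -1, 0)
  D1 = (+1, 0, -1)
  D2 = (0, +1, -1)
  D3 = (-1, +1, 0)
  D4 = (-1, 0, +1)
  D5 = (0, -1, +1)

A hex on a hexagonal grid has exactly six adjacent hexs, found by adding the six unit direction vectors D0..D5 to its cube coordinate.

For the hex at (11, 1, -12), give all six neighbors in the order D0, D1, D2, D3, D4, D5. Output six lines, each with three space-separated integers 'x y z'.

Answer: 12 0 -12
12 1 -13
11 2 -13
10 2 -12
10 1 -11
11 0 -11

Derivation:
Center: (11, 1, -12). Add each direction:
  D0: (11, 1, -12) + (1, -1, 0) = (12, 0, -12)
  D1: (11, 1, -12) + (1, 0, -1) = (12, 1, -13)
  D2: (11, 1, -12) + (0, 1, -1) = (11, 2, -13)
  D3: (11, 1, -12) + (-1, 1, 0) = (10, 2, -12)
  D4: (11, 1, -12) + (-1, 0, 1) = (10, 1, -11)
  D5: (11, 1, -12) + (0, -1, 1) = (11, 0, -11)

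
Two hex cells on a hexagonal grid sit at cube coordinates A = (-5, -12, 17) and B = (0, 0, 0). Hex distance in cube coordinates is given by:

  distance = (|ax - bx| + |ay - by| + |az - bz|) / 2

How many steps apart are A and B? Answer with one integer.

Answer: 17

Derivation:
|ax - bx| = |-5 - 0| = 5
|ay - by| = |-12 - 0| = 12
|az - bz| = |17 - 0| = 17
distance = (5 + 12 + 17) / 2 = 34 / 2 = 17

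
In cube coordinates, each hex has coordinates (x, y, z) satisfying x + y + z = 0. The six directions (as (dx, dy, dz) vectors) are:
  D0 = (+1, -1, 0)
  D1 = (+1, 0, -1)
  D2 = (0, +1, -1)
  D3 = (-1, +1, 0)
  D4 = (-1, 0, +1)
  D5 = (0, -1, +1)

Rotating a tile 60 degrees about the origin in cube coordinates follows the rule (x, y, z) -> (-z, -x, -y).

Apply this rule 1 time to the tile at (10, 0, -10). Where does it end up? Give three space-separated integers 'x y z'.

Start: (10, 0, -10)
Step 1: (10, 0, -10) -> (-(-10), -(10), -(0)) = (10, -10, 0)

Answer: 10 -10 0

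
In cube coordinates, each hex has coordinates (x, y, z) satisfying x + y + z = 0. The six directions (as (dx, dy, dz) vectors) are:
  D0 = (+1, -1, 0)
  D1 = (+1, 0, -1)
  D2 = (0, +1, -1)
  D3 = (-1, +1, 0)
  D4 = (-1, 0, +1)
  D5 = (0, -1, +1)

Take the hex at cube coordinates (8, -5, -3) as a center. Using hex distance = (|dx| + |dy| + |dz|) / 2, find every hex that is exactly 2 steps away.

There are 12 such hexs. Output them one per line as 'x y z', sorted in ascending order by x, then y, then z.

Walk ring at distance 2 from (8, -5, -3):
Start at center + D4*2 = (6, -5, -1)
  hex 0: (6, -5, -1)
  hex 1: (7, -6, -1)
  hex 2: (8, -7, -1)
  hex 3: (9, -7, -2)
  hex 4: (10, -7, -3)
  hex 5: (10, -6, -4)
  hex 6: (10, -5, -5)
  hex 7: (9, -4, -5)
  hex 8: (8, -3, -5)
  hex 9: (7, -3, -4)
  hex 10: (6, -3, -3)
  hex 11: (6, -4, -2)
Sorted: 12 hexes.

Answer: 6 -5 -1
6 -4 -2
6 -3 -3
7 -6 -1
7 -3 -4
8 -7 -1
8 -3 -5
9 -7 -2
9 -4 -5
10 -7 -3
10 -6 -4
10 -5 -5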